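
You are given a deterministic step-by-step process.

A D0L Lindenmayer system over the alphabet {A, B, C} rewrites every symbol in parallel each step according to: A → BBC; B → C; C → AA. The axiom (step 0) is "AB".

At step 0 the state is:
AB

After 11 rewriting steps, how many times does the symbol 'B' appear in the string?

[0] AB
[1] BBCC
[2] CCAAAA
[3] AAAABBCBBCBBCBBC
[4] BBCBBCBBCBBCCCAACCAACCAACCAA
[5] CCAACCAACCAACCAAAAAABBCBBCAAAABBCBBCAAAABBCBBCAAAABBCBBC
[6] AAAABBCBBCAAAABBCBBCAAAABBCBBCAAAABBCBBCBBCBBCBBCBBCCCAACCAABBCBBCBBCBBCCCAACCAABBCBBCBBCBBCCCAACCAABBCBBCBBCBBCCCAACCAA
[7] BBCBBCBBCBBCCCAACCAABBCBBCBBCBBCCCAACCAABBCBBCBBCBBCCCAACC…AAAAAABBCBBCAAAABBCBBCCCAACCAACCAACCAAAAAABBCBBCAAAABBCBBC  (len 224)
[8] CCAACCAACCAACCAAAAAABBCBBCAAAABBCBBCCCAACCAACCAACCAAAAAABB…AABBCBBCAAAABBCBBCBBCBBCBBCBBCCCAACCAABBCBBCBBCBBCCCAACCAA  (len 464)
[9] AAAABBCBBCAAAABBCBBCAAAABBCBBCAAAABBCBBCBBCBBCBBCBBCCCAACC…AAAAAABBCBBCAAAABBCBBCCCAACCAACCAACCAAAAAABBCBBCAAAABBCBBC  (len 928)
[10] BBCBBCBBCBBCCCAACCAABBCBBCBBCBBCCCAACCAABBCBBCBBCBBCCCAACC…AABBCBBCAAAABBCBBCBBCBBCBBCBBCCCAACCAABBCBBCBBCBBCCCAACCAA  (len 1824)
[11] CCAACCAACCAACCAAAAAABBCBBCAAAABBCBBCCCAACCAACCAACCAAAAAABB…AAAAAABBCBBCAAAABBCBBCCCAACCAACCAACCAAAAAABBCBBCAAAABBCBBC  (len 3712)

1280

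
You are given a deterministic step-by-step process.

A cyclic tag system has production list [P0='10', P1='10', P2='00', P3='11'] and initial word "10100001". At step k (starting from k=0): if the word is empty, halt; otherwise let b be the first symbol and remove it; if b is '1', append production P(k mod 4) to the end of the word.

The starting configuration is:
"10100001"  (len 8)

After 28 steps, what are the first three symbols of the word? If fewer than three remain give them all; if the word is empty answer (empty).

(empty)

k=0  "10100001"  (len 8)
k=1  "010000110"  (len 9)
k=2  "10000110"  (len 8)
k=3  "000011000"  (len 9)
k=4  "00011000"  (len 8)
k=5  "0011000"  (len 7)
k=6  "011000"  (len 6)
k=7  "11000"  (len 5)
k=8  "100011"  (len 6)
k=9  "0001110"  (len 7)
k=10  "001110"  (len 6)
k=11  "01110"  (len 5)
k=12  "1110"  (len 4)
k=13  "11010"  (len 5)
k=14  "101010"  (len 6)
k=15  "0101000"  (len 7)
k=16  "101000"  (len 6)
k=17  "0100010"  (len 7)
k=18  "100010"  (len 6)
k=19  "0001000"  (len 7)
k=20  "001000"  (len 6)
k=21  "01000"  (len 5)
k=22  "1000"  (len 4)
k=23  "00000"  (len 5)
k=24  "0000"  (len 4)
k=25  "000"  (len 3)
k=26  "00"  (len 2)
k=27  "0"  (len 1)
k=28  (halted — word empty)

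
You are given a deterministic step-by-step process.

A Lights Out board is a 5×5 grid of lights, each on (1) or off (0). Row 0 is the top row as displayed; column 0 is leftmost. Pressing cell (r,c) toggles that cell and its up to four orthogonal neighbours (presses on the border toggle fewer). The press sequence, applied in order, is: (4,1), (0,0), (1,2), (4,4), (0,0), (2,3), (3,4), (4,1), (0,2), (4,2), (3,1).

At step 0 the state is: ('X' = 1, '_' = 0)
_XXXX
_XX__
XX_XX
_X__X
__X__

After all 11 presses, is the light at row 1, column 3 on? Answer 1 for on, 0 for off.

0

gen 0: _XXXX
_XX__
XX_XX
_X__X
__X__
gen 1: _XXXX
_XX__
XX_XX
____X
XX___
gen 2: X_XXX
XXX__
XX_XX
____X
XX___
gen 3: X__XX
X__X_
XXXXX
____X
XX___
gen 4: X__XX
X__X_
XXXXX
_____
XX_XX
gen 5: _X_XX
___X_
XXXXX
_____
XX_XX
gen 6: _X_XX
_____
XX___
___X_
XX_XX
gen 7: _X_XX
_____
XX__X
____X
XX_X_
gen 8: _X_XX
_____
XX__X
_X__X
__XX_
gen 9: __X_X
__X__
XX__X
_X__X
__XX_
gen 10: __X_X
__X__
XX__X
_XX_X
_X___
gen 11: __X_X
__X__
X___X
X___X
_____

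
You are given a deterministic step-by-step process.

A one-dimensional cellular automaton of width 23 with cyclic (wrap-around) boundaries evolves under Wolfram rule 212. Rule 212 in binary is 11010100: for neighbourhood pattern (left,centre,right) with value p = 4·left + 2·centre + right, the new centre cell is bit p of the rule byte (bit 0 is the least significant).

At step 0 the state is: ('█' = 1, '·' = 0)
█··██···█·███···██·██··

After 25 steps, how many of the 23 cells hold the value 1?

11

k=0  █··██···█·███···██·██··
k=1  ██··██··█··███···█··██·
k=2  ·██··██·██··███··██··█·
k=3  ··██··█··██··███··██·██
k=4  █··██·██··██··███··█··█
k=5  ██··█··██··██··███·██··
k=6  ·██·██··██··██··██··██·
k=7  ··█··██··██··██··██··██
k=8  █·██··██··██··██··██··█
k=9  █··██··██··██··██··██··
k=10  ██··██··██··██··██··██·
k=11  ·██··██··██··██··██··█·
k=12  ··██··██··██··██··██·██
k=13  █··██··██··██··██··█··█
k=14  ██··██··██··██··██·██··
k=15  ·██··██··██··██··█··██·
k=16  ··██··██··██··██·██··██
k=17  █··██··██··██··█··██··█
k=18  ██··██··██··██·██··██··
k=19  ·██··██··██··█··██··██·
k=20  ··██··██··██·██··██··██
k=21  █··██··██··█··██··██··█
k=22  ██··██··██·██··██··██··
k=23  ·██··██··█··██··██··██·
k=24  ··██··██·██··██··██··██
k=25  █··██··█··██··██··██··█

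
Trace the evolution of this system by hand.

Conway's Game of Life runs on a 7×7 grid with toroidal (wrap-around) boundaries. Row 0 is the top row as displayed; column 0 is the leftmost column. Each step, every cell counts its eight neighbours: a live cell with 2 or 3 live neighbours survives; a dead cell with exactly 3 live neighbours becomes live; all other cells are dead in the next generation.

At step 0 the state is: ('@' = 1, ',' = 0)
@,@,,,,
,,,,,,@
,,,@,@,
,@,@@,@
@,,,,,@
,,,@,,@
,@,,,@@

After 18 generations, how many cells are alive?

13

t=0: @,@,,,,
,,,,,,@
,,,@,@,
,@,@@,@
@,,,,,@
,,,@,,@
,@,,,@@
t=1: @@,,,@,
,,,,,,@
@,@@,@@
,,@@@,@
,,@@@,@
,,,,,,,
,@@,,@@
t=2: ,@@,,@,
,,@,@,,
@@@,,,,
,,,,,,,
,,@,@,,
@@,,@,@
,@@,,@@
t=3: @,,,@@@
@,,,,,,
,@@@,,,
,,@@,,,
@@,@,@,
,,,,@,@
,,,@@,,
t=4: @,,@@@@
@,@@@@,
,@,@,,,
@,,,,,,
@@,@,@@
@,@,,,@
@,,@,,,
t=5: @,,,,,,
@,,,,,,
@@,@,,@
,,,,@,,
,,@,,@,
,,@@@@,
,,@@,,,
t=6: ,@,,,,,
,,,,,,,
@@,,,,@
@@@@@@@
,,@,,@,
,@,,,@,
,@@,,,,
t=7: ,@@,,,,
,@,,,,,
,,,@@,,
,,,@@,,
,,,,,,,
,@,,,,,
@@@,,,,
t=8: ,,,,,,,
,@,@,,,
,,@@@,,
,,,@@,,
,,,,,,,
@@@,,,,
@,,,,,,
t=9: ,,,,,,,
,,,@@,,
,,,,,,,
,,@,@,,
,@@@,,,
@@,,,,,
@,,,,,,
t=10: ,,,,,,,
,,,,,,,
,,,,@,,
,@@,,,,
@,,@,,,
@,,,,,,
@@,,,,,
t=11: ,,,,,,,
,,,,,,,
,,,,,,,
,@@@,,,
@,@,,,,
@,,,,,@
@@,,,,,
t=12: ,,,,,,,
,,,,,,,
,,@,,,,
,@@@,,,
@,@@,,@
,,,,,,@
@@,,,,@
t=13: @,,,,,,
,,,,,,,
,@@@,,,
@,,,,,,
@,,@,,@
,,@,,@,
@,,,,,@
t=14: @,,,,,@
,@@,,,,
,@@,,,,
@,,@,,@
@@,,,,@
,@,,,@,
@@,,,,@
t=15: ,,@,,,@
,,@,,,,
,,,@,,,
,,,,,,@
,@@,,@,
,,@,,@,
,@,,,@,
t=16: ,@@,,,,
,,@@,,,
,,,,,,,
,,@,,,,
,@@,,@@
,,@,@@@
,@@,,@@
t=17: @,,,,,,
,@@@,,,
,,@@,,,
,@@,,,,
@@@,@,@
,,,,@,,
,,,,@,@
t=18: @@@@,,,
,@,@,,,
,,,,,,,
,,,,,,,
@,@,,@,
,@,,@,@
,,,,,@,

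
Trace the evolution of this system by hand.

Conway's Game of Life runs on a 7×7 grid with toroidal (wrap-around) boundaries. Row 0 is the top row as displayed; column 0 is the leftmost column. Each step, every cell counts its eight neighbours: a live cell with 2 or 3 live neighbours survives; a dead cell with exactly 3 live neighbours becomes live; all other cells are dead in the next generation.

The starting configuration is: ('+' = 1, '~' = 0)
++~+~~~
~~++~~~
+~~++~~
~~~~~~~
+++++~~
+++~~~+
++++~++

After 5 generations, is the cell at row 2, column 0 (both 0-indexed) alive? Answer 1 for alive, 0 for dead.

gen 0: ++~+~~~
~~++~~~
+~~++~~
~~~~~~~
+++++~~
+++~~~+
++++~++
gen 1: ~~~~~~~
+~~~~~~
~~+++~~
+~~~~~~
~~~+~~+
~~~~~~~
~~~+++~
gen 2: ~~~~+~~
~~~+~~~
~+~+~~~
~~+~+~~
~~~~~~~
~~~+~+~
~~~~+~~
gen 3: ~~~++~~
~~+++~~
~~~++~~
~~++~~~
~~~++~~
~~~~+~~
~~~+++~
gen 4: ~~~~~~~
~~+~~+~
~~~~~~~
~~+~~~~
~~+~+~~
~~~~~~~
~~~~~+~
gen 5: ~~~~~~~
~~~~~~~
~~~~~~~
~~~+~~~
~~~+~~~
~~~~~~~
~~~~~~~

0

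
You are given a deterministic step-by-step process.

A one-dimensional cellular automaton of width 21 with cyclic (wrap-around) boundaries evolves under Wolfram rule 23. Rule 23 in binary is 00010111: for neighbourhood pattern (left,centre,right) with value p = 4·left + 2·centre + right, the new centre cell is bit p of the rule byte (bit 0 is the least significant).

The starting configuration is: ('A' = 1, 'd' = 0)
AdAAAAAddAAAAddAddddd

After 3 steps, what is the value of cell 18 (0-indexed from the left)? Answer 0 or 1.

gen 0: AdAAAAAddAAAAddAddddd
gen 1: AddddddAAddddAAAAAAAA
gen 2: dAAAAAAddAAAAdddddddd
gen 3: AddddddAAddddAAAAAAAA

1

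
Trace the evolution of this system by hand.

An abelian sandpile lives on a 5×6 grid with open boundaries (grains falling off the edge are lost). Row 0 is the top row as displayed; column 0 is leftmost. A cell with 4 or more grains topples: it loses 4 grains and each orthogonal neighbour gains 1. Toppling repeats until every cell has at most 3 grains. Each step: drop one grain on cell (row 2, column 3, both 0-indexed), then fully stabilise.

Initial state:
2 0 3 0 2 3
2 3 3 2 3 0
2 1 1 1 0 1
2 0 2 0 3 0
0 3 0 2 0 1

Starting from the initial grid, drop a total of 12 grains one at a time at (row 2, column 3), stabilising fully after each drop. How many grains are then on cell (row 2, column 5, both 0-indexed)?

2

[0] 2 0 3 0 2 3
2 3 3 2 3 0
2 1 1 1 0 1
2 0 2 0 3 0
0 3 0 2 0 1
[1] 2 0 3 0 2 3
2 3 3 2 3 0
2 1 1 2 0 1
2 0 2 0 3 0
0 3 0 2 0 1
[2] 2 0 3 0 2 3
2 3 3 2 3 0
2 1 1 3 0 1
2 0 2 0 3 0
0 3 0 2 0 1
[3] 2 0 3 0 2 3
2 3 3 3 3 0
2 1 2 0 1 1
2 0 2 1 3 0
0 3 0 2 0 1
[4] 2 0 3 0 2 3
2 3 3 3 3 0
2 1 2 1 1 1
2 0 2 1 3 0
0 3 0 2 0 1
[5] 2 0 3 0 2 3
2 3 3 3 3 0
2 1 2 2 1 1
2 0 2 1 3 0
0 3 0 2 0 1
[6] 2 0 3 0 2 3
2 3 3 3 3 0
2 1 2 3 1 1
2 0 2 1 3 0
0 3 0 2 0 1
[7] 2 2 0 2 3 3
3 0 3 2 0 1
2 3 0 2 3 1
2 0 3 2 3 0
0 3 0 2 0 1
[8] 2 2 0 2 3 3
3 0 3 2 0 1
2 3 0 3 3 1
2 0 3 2 3 0
0 3 0 2 0 1
[9] 2 2 0 2 3 3
3 0 3 3 1 1
2 3 2 2 1 2
2 1 0 1 1 1
0 3 1 3 1 1
[10] 2 2 0 2 3 3
3 0 3 3 1 1
2 3 2 3 1 2
2 1 0 1 1 1
0 3 1 3 1 1
[11] 2 2 1 3 3 3
3 2 1 1 2 1
3 0 1 2 2 2
2 2 1 2 1 1
0 3 1 3 1 1
[12] 2 2 1 3 3 3
3 2 1 1 2 1
3 0 1 3 2 2
2 2 1 2 1 1
0 3 1 3 1 1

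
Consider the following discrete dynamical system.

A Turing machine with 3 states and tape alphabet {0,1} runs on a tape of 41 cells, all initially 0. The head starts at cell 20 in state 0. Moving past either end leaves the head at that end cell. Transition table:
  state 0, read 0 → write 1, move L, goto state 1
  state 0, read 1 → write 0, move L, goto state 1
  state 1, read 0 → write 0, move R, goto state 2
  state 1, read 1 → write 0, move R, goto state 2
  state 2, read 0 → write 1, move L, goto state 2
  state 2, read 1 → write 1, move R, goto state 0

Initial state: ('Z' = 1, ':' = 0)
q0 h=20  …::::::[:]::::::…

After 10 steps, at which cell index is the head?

22

k=0  q0 h=20  …::::::[:]::::::…
k=1  q1 h=19  …::::::[:]Z:::::…
k=2  q2 h=20  …::::::[Z]::::::…
k=3  q0 h=21  …:::::Z[:]::::::…
k=4  q1 h=20  …::::::[Z]Z:::::…
k=5  q2 h=21  …::::::[Z]::::::…
k=6  q0 h=22  …:::::Z[:]::::::…
k=7  q1 h=21  …::::::[Z]Z:::::…
k=8  q2 h=22  …::::::[Z]::::::…
k=9  q0 h=23  …:::::Z[:]::::::…
k=10  q1 h=22  …::::::[Z]Z:::::…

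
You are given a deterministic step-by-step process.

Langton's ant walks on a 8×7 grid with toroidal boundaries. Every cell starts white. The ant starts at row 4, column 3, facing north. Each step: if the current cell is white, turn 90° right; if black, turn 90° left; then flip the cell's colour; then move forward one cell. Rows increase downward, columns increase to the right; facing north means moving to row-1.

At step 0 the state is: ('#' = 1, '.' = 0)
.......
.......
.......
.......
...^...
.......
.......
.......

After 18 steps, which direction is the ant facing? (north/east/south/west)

south

t=0: .......
.......
.......
.......
...^...
.......
.......
.......
t=1: .......
.......
.......
.......
...#>..
.......
.......
.......
t=2: .......
.......
.......
.......
...##..
....v..
.......
.......
t=3: .......
.......
.......
.......
...##..
...<#..
.......
.......
t=4: .......
.......
.......
.......
...^#..
...##..
.......
.......
t=5: .......
.......
.......
.......
..<.#..
...##..
.......
.......
t=6: .......
.......
.......
..^....
..#.#..
...##..
.......
.......
t=7: .......
.......
.......
..#>...
..#.#..
...##..
.......
.......
t=8: .......
.......
.......
..##...
..#v#..
...##..
.......
.......
t=9: .......
.......
.......
..##...
..<##..
...##..
.......
.......
t=10: .......
.......
.......
..##...
...##..
..v##..
.......
.......
t=11: .......
.......
.......
..##...
...##..
.<###..
.......
.......
t=12: .......
.......
.......
..##...
.^.##..
.####..
.......
.......
t=13: .......
.......
.......
..##...
.#>##..
.####..
.......
.......
t=14: .......
.......
.......
..##...
.####..
.#v##..
.......
.......
t=15: .......
.......
.......
..##...
.####..
.#.>#..
.......
.......
t=16: .......
.......
.......
..##...
.##^#..
.#..#..
.......
.......
t=17: .......
.......
.......
..##...
.#<.#..
.#..#..
.......
.......
t=18: .......
.......
.......
..##...
.#..#..
.#v.#..
.......
.......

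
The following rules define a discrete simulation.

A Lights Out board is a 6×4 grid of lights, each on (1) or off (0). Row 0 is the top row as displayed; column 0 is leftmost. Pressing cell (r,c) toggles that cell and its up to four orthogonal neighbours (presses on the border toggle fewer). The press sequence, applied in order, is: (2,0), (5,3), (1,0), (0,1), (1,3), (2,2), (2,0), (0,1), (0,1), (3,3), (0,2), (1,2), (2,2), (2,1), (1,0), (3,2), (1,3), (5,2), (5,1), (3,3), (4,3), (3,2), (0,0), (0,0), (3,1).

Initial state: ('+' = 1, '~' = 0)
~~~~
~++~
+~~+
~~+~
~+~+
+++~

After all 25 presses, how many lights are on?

12

k=0  ~~~~
~++~
+~~+
~~+~
~+~+
+++~
k=1  ~~~~
+++~
~+~+
+~+~
~+~+
+++~
k=2  ~~~~
+++~
~+~+
+~+~
~+~~
++~+
k=3  +~~~
~~+~
++~+
+~+~
~+~~
++~+
k=4  ~++~
~++~
++~+
+~+~
~+~~
++~+
k=5  ~+++
~+~+
++~~
+~+~
~+~~
++~+
k=6  ~+++
~+++
+~++
+~~~
~+~~
++~+
k=7  ~+++
++++
~+++
~~~~
~+~~
++~+
k=8  +~~+
+~++
~+++
~~~~
~+~~
++~+
k=9  ~+++
++++
~+++
~~~~
~+~~
++~+
k=10  ~+++
++++
~++~
~~++
~+~+
++~+
k=11  ~~~~
++~+
~++~
~~++
~+~+
++~+
k=12  ~~+~
+~+~
~+~~
~~++
~+~+
++~+
k=13  ~~+~
+~~~
~~++
~~~+
~+~+
++~+
k=14  ~~+~
++~~
++~+
~+~+
~+~+
++~+
k=15  +~+~
~~~~
~+~+
~+~+
~+~+
++~+
k=16  +~+~
~~~~
~+++
~~+~
~+++
++~+
k=17  +~++
~~++
~++~
~~+~
~+++
++~+
k=18  +~++
~~++
~++~
~~+~
~+~+
+~+~
k=19  +~++
~~++
~++~
~~+~
~~~+
~+~~
k=20  +~++
~~++
~+++
~~~+
~~~~
~+~~
k=21  +~++
~~++
~+++
~~~~
~~++
~+~+
k=22  +~++
~~++
~+~+
~+++
~~~+
~+~+
k=23  ~+++
+~++
~+~+
~+++
~~~+
~+~+
k=24  +~++
~~++
~+~+
~+++
~~~+
~+~+
k=25  +~++
~~++
~~~+
+~~+
~+~+
~+~+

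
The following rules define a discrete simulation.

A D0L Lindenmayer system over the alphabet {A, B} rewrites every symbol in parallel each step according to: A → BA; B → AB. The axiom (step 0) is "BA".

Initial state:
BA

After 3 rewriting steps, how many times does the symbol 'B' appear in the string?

step 0: BA
step 1: ABBA
step 2: BAABABBA
step 3: ABBABAABBAABABBA

8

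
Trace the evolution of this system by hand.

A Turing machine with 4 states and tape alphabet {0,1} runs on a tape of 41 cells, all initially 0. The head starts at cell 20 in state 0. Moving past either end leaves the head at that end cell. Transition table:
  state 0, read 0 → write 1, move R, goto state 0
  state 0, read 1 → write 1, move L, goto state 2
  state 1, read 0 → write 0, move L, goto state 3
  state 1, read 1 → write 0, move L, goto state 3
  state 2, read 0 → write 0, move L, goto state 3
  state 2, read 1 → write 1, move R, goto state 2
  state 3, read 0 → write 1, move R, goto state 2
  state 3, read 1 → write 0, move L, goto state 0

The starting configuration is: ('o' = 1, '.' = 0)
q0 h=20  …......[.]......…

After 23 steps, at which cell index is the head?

40

k=0  q0 h=20  …......[.]......…
k=1  q0 h=21  ….....o[.]......…
k=2  q0 h=22  …....oo[.]......…
k=3  q0 h=23  …...ooo[.]......…
k=4  q0 h=24  …..oooo[.]......…
k=5  q0 h=25  ….ooooo[.]......…
k=6  q0 h=26  …oooooo[.]......…
k=7  q0 h=27  …oooooo[.]......…
k=8  q0 h=28  …oooooo[.]......…
k=9  q0 h=29  …oooooo[.]......…
k=10  q0 h=30  …oooooo[.]......…
k=11  q0 h=31  …oooooo[.]......…
k=12  q0 h=32  …oooooo[.]......…
k=13  q0 h=33  …oooooo[.]......…
k=14  q0 h=34  …oooooo[.]......|
k=15  q0 h=35  …oooooo[.].....|
k=16  q0 h=36  …oooooo[.]....|
k=17  q0 h=37  …oooooo[.]...|
k=18  q0 h=38  …oooooo[.]..|
k=19  q0 h=39  …oooooo[.].|
k=20  q0 h=40  …oooooo[.]|
k=21  q0 h=40  …oooooo[o]|
k=22  q2 h=39  …oooooo[o]o|
k=23  q2 h=40  …oooooo[o]|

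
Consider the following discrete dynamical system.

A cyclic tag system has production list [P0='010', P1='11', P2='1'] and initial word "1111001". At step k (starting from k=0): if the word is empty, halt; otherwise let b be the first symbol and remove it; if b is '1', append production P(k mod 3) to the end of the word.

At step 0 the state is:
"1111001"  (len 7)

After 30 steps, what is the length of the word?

16

gen 0: "1111001"  (len 7)
gen 1: "111001010"  (len 9)
gen 2: "1100101011"  (len 10)
gen 3: "1001010111"  (len 10)
gen 4: "001010111010"  (len 12)
gen 5: "01010111010"  (len 11)
gen 6: "1010111010"  (len 10)
gen 7: "010111010010"  (len 12)
gen 8: "10111010010"  (len 11)
gen 9: "01110100101"  (len 11)
gen 10: "1110100101"  (len 10)
gen 11: "11010010111"  (len 11)
gen 12: "10100101111"  (len 11)
gen 13: "0100101111010"  (len 13)
gen 14: "100101111010"  (len 12)
gen 15: "001011110101"  (len 12)
gen 16: "01011110101"  (len 11)
gen 17: "1011110101"  (len 10)
gen 18: "0111101011"  (len 10)
gen 19: "111101011"  (len 9)
gen 20: "1110101111"  (len 10)
gen 21: "1101011111"  (len 10)
gen 22: "101011111010"  (len 12)
gen 23: "0101111101011"  (len 13)
gen 24: "101111101011"  (len 12)
gen 25: "01111101011010"  (len 14)
gen 26: "1111101011010"  (len 13)
gen 27: "1111010110101"  (len 13)
gen 28: "111010110101010"  (len 15)
gen 29: "1101011010101011"  (len 16)
gen 30: "1010110101010111"  (len 16)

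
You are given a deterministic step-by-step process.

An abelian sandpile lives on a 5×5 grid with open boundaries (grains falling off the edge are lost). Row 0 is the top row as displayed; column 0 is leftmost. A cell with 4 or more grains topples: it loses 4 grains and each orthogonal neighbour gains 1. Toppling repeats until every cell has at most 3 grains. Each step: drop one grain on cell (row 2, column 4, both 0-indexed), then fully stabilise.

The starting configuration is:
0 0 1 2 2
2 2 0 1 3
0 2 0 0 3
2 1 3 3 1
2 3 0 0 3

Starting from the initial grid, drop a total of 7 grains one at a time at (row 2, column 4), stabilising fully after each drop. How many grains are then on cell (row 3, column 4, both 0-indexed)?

k=0  0 0 1 2 2
2 2 0 1 3
0 2 0 0 3
2 1 3 3 1
2 3 0 0 3
k=1  0 0 1 2 3
2 2 0 2 0
0 2 0 1 1
2 1 3 3 2
2 3 0 0 3
k=2  0 0 1 2 3
2 2 0 2 0
0 2 0 1 2
2 1 3 3 2
2 3 0 0 3
k=3  0 0 1 2 3
2 2 0 2 0
0 2 0 1 3
2 1 3 3 2
2 3 0 0 3
k=4  0 0 1 2 3
2 2 0 2 1
0 2 0 2 0
2 1 3 3 3
2 3 0 0 3
k=5  0 0 1 2 3
2 2 0 2 1
0 2 0 2 1
2 1 3 3 3
2 3 0 0 3
k=6  0 0 1 2 3
2 2 0 2 1
0 2 0 2 2
2 1 3 3 3
2 3 0 0 3
k=7  0 0 1 2 3
2 2 0 2 1
0 2 0 2 3
2 1 3 3 3
2 3 0 0 3

3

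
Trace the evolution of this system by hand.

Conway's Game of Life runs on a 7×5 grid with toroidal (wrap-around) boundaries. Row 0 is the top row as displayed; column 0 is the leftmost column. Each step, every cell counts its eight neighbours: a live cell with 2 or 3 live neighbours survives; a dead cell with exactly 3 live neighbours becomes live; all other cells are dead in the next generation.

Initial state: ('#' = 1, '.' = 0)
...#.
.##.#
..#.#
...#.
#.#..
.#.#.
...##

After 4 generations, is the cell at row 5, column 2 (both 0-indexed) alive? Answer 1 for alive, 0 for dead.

1

t=0: ...#.
.##.#
..#.#
...#.
#.#..
.#.#.
...##
t=1: #....
###.#
###.#
.####
.####
##.#.
...##
t=2: ..#..
..#..
.....
.....
.....
.#...
.###.
t=3: .....
.....
.....
.....
.....
.#...
.#.#.
t=4: .....
.....
.....
.....
.....
..#..
..#..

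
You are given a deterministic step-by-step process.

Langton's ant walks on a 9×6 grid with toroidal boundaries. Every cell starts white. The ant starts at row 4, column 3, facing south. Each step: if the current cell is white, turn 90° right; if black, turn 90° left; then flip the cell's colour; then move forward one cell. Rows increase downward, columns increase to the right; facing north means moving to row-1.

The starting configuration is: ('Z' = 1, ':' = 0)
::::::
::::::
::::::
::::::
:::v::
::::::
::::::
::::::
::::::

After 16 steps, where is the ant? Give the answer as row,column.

4,3

gen 0: ::::::
::::::
::::::
::::::
:::v::
::::::
::::::
::::::
::::::
gen 1: ::::::
::::::
::::::
::::::
::<Z::
::::::
::::::
::::::
::::::
gen 2: ::::::
::::::
::::::
::^:::
::ZZ::
::::::
::::::
::::::
::::::
gen 3: ::::::
::::::
::::::
::Z>::
::ZZ::
::::::
::::::
::::::
::::::
gen 4: ::::::
::::::
::::::
::ZZ::
::Zv::
::::::
::::::
::::::
::::::
gen 5: ::::::
::::::
::::::
::ZZ::
::Z:>:
::::::
::::::
::::::
::::::
gen 6: ::::::
::::::
::::::
::ZZ::
::Z:Z:
::::v:
::::::
::::::
::::::
gen 7: ::::::
::::::
::::::
::ZZ::
::Z:Z:
:::<Z:
::::::
::::::
::::::
gen 8: ::::::
::::::
::::::
::ZZ::
::Z^Z:
:::ZZ:
::::::
::::::
::::::
gen 9: ::::::
::::::
::::::
::ZZ::
::ZZ>:
:::ZZ:
::::::
::::::
::::::
gen 10: ::::::
::::::
::::::
::ZZ^:
::ZZ::
:::ZZ:
::::::
::::::
::::::
gen 11: ::::::
::::::
::::::
::ZZZ>
::ZZ::
:::ZZ:
::::::
::::::
::::::
gen 12: ::::::
::::::
::::::
::ZZZZ
::ZZ:v
:::ZZ:
::::::
::::::
::::::
gen 13: ::::::
::::::
::::::
::ZZZZ
::ZZ<Z
:::ZZ:
::::::
::::::
::::::
gen 14: ::::::
::::::
::::::
::ZZ^Z
::ZZZZ
:::ZZ:
::::::
::::::
::::::
gen 15: ::::::
::::::
::::::
::Z<:Z
::ZZZZ
:::ZZ:
::::::
::::::
::::::
gen 16: ::::::
::::::
::::::
::Z::Z
::ZvZZ
:::ZZ:
::::::
::::::
::::::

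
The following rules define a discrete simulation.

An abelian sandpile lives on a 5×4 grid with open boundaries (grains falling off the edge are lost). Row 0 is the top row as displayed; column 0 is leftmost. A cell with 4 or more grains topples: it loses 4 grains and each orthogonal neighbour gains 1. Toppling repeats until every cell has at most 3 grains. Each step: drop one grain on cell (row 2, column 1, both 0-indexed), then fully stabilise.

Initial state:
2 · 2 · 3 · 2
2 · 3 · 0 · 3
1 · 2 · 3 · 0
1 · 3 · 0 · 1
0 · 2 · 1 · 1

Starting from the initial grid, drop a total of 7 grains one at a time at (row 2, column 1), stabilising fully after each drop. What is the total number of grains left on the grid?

gen 0: 2 · 2 · 3 · 2
2 · 3 · 0 · 3
1 · 2 · 3 · 0
1 · 3 · 0 · 1
0 · 2 · 1 · 1
gen 1: 2 · 2 · 3 · 2
2 · 3 · 0 · 3
1 · 3 · 3 · 0
1 · 3 · 0 · 1
0 · 2 · 1 · 1
gen 2: 2 · 3 · 3 · 2
3 · 0 · 2 · 3
2 · 3 · 0 · 1
2 · 0 · 2 · 1
0 · 3 · 1 · 1
gen 3: 2 · 3 · 3 · 2
3 · 1 · 2 · 3
3 · 0 · 1 · 1
2 · 1 · 2 · 1
0 · 3 · 1 · 1
gen 4: 2 · 3 · 3 · 2
3 · 1 · 2 · 3
3 · 1 · 1 · 1
2 · 1 · 2 · 1
0 · 3 · 1 · 1
gen 5: 2 · 3 · 3 · 2
3 · 1 · 2 · 3
3 · 2 · 1 · 1
2 · 1 · 2 · 1
0 · 3 · 1 · 1
gen 6: 2 · 3 · 3 · 2
3 · 1 · 2 · 3
3 · 3 · 1 · 1
2 · 1 · 2 · 1
0 · 3 · 1 · 1
gen 7: 3 · 3 · 3 · 2
0 · 3 · 2 · 3
1 · 1 · 2 · 1
3 · 2 · 2 · 1
0 · 3 · 1 · 1

37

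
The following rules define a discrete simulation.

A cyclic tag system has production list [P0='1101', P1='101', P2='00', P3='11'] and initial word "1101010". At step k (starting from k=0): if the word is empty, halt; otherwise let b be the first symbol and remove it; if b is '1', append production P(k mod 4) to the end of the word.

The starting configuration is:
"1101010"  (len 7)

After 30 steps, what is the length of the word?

36

k=0  "1101010"  (len 7)
k=1  "1010101101"  (len 10)
k=2  "010101101101"  (len 12)
k=3  "10101101101"  (len 11)
k=4  "010110110111"  (len 12)
k=5  "10110110111"  (len 11)
k=6  "0110110111101"  (len 13)
k=7  "110110111101"  (len 12)
k=8  "1011011110111"  (len 13)
k=9  "0110111101111101"  (len 16)
k=10  "110111101111101"  (len 15)
k=11  "1011110111110100"  (len 16)
k=12  "01111011111010011"  (len 17)
k=13  "1111011111010011"  (len 16)
k=14  "111011111010011101"  (len 18)
k=15  "1101111101001110100"  (len 19)
k=16  "10111110100111010011"  (len 20)
k=17  "01111101001110100111101"  (len 23)
k=18  "1111101001110100111101"  (len 22)
k=19  "11110100111010011110100"  (len 23)
k=20  "111010011101001111010011"  (len 24)
k=21  "110100111010011110100111101"  (len 27)
k=22  "10100111010011110100111101101"  (len 29)
k=23  "010011101001111010011110110100"  (len 30)
k=24  "10011101001111010011110110100"  (len 29)
k=25  "00111010011110100111101101001101"  (len 32)
k=26  "0111010011110100111101101001101"  (len 31)
k=27  "111010011110100111101101001101"  (len 30)
k=28  "1101001111010011110110100110111"  (len 31)
k=29  "1010011110100111101101001101111101"  (len 34)
k=30  "010011110100111101101001101111101101"  (len 36)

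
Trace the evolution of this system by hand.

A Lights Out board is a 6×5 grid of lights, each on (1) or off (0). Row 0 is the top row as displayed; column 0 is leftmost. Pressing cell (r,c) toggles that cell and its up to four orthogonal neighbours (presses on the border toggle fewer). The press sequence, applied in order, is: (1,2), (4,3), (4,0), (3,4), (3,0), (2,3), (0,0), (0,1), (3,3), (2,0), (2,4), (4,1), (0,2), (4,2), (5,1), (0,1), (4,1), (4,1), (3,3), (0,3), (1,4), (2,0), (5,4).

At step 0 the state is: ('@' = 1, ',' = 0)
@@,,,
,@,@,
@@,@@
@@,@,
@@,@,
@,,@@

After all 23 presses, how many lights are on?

16

gen 0: @@,,,
,@,@,
@@,@@
@@,@,
@@,@,
@,,@@
gen 1: @@@,,
,,@,,
@@@@@
@@,@,
@@,@,
@,,@@
gen 2: @@@,,
,,@,,
@@@@@
@@,,,
@@@,@
@,,,@
gen 3: @@@,,
,,@,,
@@@@@
,@,,,
,,@,@
,,,,@
gen 4: @@@,,
,,@,,
@@@@,
,@,@@
,,@,,
,,,,@
gen 5: @@@,,
,,@,,
,@@@,
@,,@@
@,@,,
,,,,@
gen 6: @@@,,
,,@@,
,@,,@
@,,,@
@,@,,
,,,,@
gen 7: ,,@,,
@,@@,
,@,,@
@,,,@
@,@,,
,,,,@
gen 8: @@,,,
@@@@,
,@,,@
@,,,@
@,@,,
,,,,@
gen 9: @@,,,
@@@@,
,@,@@
@,@@,
@,@@,
,,,,@
gen 10: @@,,,
,@@@,
@,,@@
,,@@,
@,@@,
,,,,@
gen 11: @@,,,
,@@@@
@,,,,
,,@@@
@,@@,
,,,,@
gen 12: @@,,,
,@@@@
@,,,,
,@@@@
,@,@,
,@,,@
gen 13: @,@@,
,@,@@
@,,,,
,@@@@
,@,@,
,@,,@
gen 14: @,@@,
,@,@@
@,,,,
,@,@@
,,@,,
,@@,@
gen 15: @,@@,
,@,@@
@,,,,
,@,@@
,@@,,
@,,,@
gen 16: ,@,@,
,,,@@
@,,,,
,@,@@
,@@,,
@,,,@
gen 17: ,@,@,
,,,@@
@,,,,
,,,@@
@,,,,
@@,,@
gen 18: ,@,@,
,,,@@
@,,,,
,@,@@
,@@,,
@,,,@
gen 19: ,@,@,
,,,@@
@,,@,
,@@,,
,@@@,
@,,,@
gen 20: ,@@,@
,,,,@
@,,@,
,@@,,
,@@@,
@,,,@
gen 21: ,@@,,
,,,@,
@,,@@
,@@,,
,@@@,
@,,,@
gen 22: ,@@,,
@,,@,
,@,@@
@@@,,
,@@@,
@,,,@
gen 23: ,@@,,
@,,@,
,@,@@
@@@,,
,@@@@
@,,@,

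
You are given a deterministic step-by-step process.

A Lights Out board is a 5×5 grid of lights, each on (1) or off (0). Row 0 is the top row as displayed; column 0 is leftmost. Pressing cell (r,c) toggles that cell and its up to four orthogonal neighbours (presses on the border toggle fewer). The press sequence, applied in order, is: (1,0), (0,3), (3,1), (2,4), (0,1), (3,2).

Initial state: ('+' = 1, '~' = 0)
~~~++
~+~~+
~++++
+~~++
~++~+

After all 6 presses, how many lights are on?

step 0: ~~~++
~+~~+
~++++
+~~++
~++~+
step 1: +~~++
+~~~+
+++++
+~~++
~++~+
step 2: +~+~~
+~~++
+++++
+~~++
~++~+
step 3: +~+~~
+~~++
+~+++
~++++
~~+~+
step 4: +~+~~
+~~+~
+~+~~
~+++~
~~+~+
step 5: ~+~~~
++~+~
+~+~~
~+++~
~~+~+
step 6: ~+~~~
++~+~
+~~~~
~~~~~
~~~~+

6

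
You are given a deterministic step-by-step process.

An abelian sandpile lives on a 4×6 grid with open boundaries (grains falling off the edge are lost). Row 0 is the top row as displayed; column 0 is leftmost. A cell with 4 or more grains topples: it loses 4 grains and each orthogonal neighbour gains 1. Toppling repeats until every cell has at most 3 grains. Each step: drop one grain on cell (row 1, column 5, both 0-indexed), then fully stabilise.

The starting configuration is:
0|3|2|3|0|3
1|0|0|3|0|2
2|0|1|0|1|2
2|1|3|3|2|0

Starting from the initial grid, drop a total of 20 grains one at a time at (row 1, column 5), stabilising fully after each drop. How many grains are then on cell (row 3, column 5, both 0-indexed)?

[0] 0|3|2|3|0|3
1|0|0|3|0|2
2|0|1|0|1|2
2|1|3|3|2|0
[1] 0|3|2|3|0|3
1|0|0|3|0|3
2|0|1|0|1|2
2|1|3|3|2|0
[2] 0|3|2|3|1|0
1|0|0|3|1|1
2|0|1|0|1|3
2|1|3|3|2|0
[3] 0|3|2|3|1|0
1|0|0|3|1|2
2|0|1|0|1|3
2|1|3|3|2|0
[4] 0|3|2|3|1|0
1|0|0|3|1|3
2|0|1|0|1|3
2|1|3|3|2|0
[5] 0|3|2|3|1|1
1|0|0|3|2|1
2|0|1|0|2|0
2|1|3|3|2|1
[6] 0|3|2|3|1|1
1|0|0|3|2|2
2|0|1|0|2|0
2|1|3|3|2|1
[7] 0|3|2|3|1|1
1|0|0|3|2|3
2|0|1|0|2|0
2|1|3|3|2|1
[8] 0|3|2|3|1|2
1|0|0|3|3|0
2|0|1|0|2|1
2|1|3|3|2|1
[9] 0|3|2|3|1|2
1|0|0|3|3|1
2|0|1|0|2|1
2|1|3|3|2|1
[10] 0|3|2|3|1|2
1|0|0|3|3|2
2|0|1|0|2|1
2|1|3|3|2|1
[11] 0|3|2|3|1|2
1|0|0|3|3|3
2|0|1|0|2|1
2|1|3|3|2|1
[12] 0|3|3|0|3|3
1|0|1|1|1|1
2|0|1|1|3|2
2|1|3|3|2|1
[13] 0|3|3|0|3|3
1|0|1|1|1|2
2|0|1|1|3|2
2|1|3|3|2|1
[14] 0|3|3|0|3|3
1|0|1|1|1|3
2|0|1|1|3|2
2|1|3|3|2|1
[15] 0|3|3|1|0|1
1|0|1|1|3|1
2|0|1|1|3|3
2|1|3|3|2|1
[16] 0|3|3|1|0|1
1|0|1|1|3|2
2|0|1|1|3|3
2|1|3|3|2|1
[17] 0|3|3|1|0|1
1|0|1|1|3|3
2|0|1|1|3|3
2|1|3|3|2|1
[18] 0|3|3|1|1|2
1|0|1|2|1|2
2|0|1|2|1|1
2|1|3|3|3|2
[19] 0|3|3|1|1|2
1|0|1|2|1|3
2|0|1|2|1|1
2|1|3|3|3|2
[20] 0|3|3|1|1|3
1|0|1|2|2|0
2|0|1|2|1|2
2|1|3|3|3|2

2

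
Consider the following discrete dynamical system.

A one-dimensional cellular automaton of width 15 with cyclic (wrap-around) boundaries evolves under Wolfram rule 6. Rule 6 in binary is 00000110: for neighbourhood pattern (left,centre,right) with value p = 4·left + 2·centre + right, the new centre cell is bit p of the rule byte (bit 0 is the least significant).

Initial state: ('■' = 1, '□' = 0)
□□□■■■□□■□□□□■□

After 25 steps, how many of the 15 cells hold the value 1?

t=0: □□□■■■□□■□□□□■□
t=1: □□■□□□□■■□□□■■□
t=2: □■■□□□■□□□□■□□□
t=3: ■□□□□■■□□□■■□□□
t=4: ■□□□■□□□□■□□□□■
t=5: □□□■■□□□■■□□□■□
t=6: □□■□□□□■□□□□■■□
t=7: □■■□□□■■□□□■□□□
t=8: ■□□□□■□□□□■■□□□
t=9: ■□□□■■□□□■□□□□■
t=10: □□□■□□□□■■□□□■□
t=11: □□■■□□□■□□□□■■□
t=12: □■□□□□■■□□□■□□□
t=13: ■■□□□■□□□□■■□□□
t=14: □□□□■■□□□■□□□□■
t=15: □□□■□□□□■■□□□■■
t=16: □□■■□□□■□□□□■□□
t=17: □■□□□□■■□□□■■□□
t=18: ■■□□□■□□□□■□□□□
t=19: □□□□■■□□□■■□□□■
t=20: □□□■□□□□■□□□□■■
t=21: □□■■□□□■■□□□■□□
t=22: □■□□□□■□□□□■■□□
t=23: ■■□□□■■□□□■□□□□
t=24: □□□□■□□□□■■□□□■
t=25: □□□■■□□□■□□□□■■

5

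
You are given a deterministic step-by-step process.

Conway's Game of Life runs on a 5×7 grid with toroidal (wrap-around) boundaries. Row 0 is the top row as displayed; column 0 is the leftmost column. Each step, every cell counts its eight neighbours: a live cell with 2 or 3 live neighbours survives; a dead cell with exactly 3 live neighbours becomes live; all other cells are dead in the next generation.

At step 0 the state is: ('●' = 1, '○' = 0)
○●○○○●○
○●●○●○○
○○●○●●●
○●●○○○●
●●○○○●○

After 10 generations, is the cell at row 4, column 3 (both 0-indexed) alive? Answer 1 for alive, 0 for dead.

1

t=0: ○●○○○●○
○●●○●○○
○○●○●●●
○●●○○○●
●●○○○●○
t=1: ○○○○●●●
●●●○●○●
○○○○●○●
○○●●●○○
○○○○○●○
t=2: ○●○●●○○
○●○○●○○
○○○○●○●
○○○●●○○
○○○○○○●
t=3: ●○●●●●○
●○●○●○○
○○○○●○○
○○○●●○○
○○●○○●○
t=4: ○○●○○●○
○○●○○○●
○○○○●●○
○○○●●●○
○●●○○●●
t=5: ●○●●○●○
○○○●●○●
○○○○○○●
○○●●○○○
○●●○○○●
t=6: ●○○○○●○
●○●●●○●
○○●○●●○
●●●●○○○
●○○○●○●
t=7: ○○○○○○○
●○●○○○○
○○○○○●○
●○●○○○○
○○●●●●○
t=8: ○●●○●○○
○○○○○○○
○○○○○○●
○●●○○●●
○●●●●○○
t=9: ○●○○●○○
○○○○○○○
●○○○○●●
○●○○●●●
○○○○●○○
t=10: ○○○○○○○
●○○○○●●
●○○○●○○
○○○○●○○
●○○●●○○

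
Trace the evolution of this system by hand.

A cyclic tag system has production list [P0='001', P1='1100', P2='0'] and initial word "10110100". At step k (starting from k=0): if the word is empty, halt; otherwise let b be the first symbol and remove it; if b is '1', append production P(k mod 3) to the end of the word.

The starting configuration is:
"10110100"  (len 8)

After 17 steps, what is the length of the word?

t=0: "10110100"  (len 8)
t=1: "0110100001"  (len 10)
t=2: "110100001"  (len 9)
t=3: "101000010"  (len 9)
t=4: "01000010001"  (len 11)
t=5: "1000010001"  (len 10)
t=6: "0000100010"  (len 10)
t=7: "000100010"  (len 9)
t=8: "00100010"  (len 8)
t=9: "0100010"  (len 7)
t=10: "100010"  (len 6)
t=11: "000101100"  (len 9)
t=12: "00101100"  (len 8)
t=13: "0101100"  (len 7)
t=14: "101100"  (len 6)
t=15: "011000"  (len 6)
t=16: "11000"  (len 5)
t=17: "10001100"  (len 8)

8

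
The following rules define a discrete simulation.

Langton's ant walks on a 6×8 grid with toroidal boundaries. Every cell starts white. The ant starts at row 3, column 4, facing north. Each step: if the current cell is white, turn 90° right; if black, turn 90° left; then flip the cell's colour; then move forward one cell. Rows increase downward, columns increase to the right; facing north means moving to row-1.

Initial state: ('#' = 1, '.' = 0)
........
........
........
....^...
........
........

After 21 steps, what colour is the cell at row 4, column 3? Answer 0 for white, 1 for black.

t=0: ........
........
........
....^...
........
........
t=1: ........
........
........
....#>..
........
........
t=2: ........
........
........
....##..
.....v..
........
t=3: ........
........
........
....##..
....<#..
........
t=4: ........
........
........
....^#..
....##..
........
t=5: ........
........
........
...<.#..
....##..
........
t=6: ........
........
...^....
...#.#..
....##..
........
t=7: ........
........
...#>...
...#.#..
....##..
........
t=8: ........
........
...##...
...#v#..
....##..
........
t=9: ........
........
...##...
...<##..
....##..
........
t=10: ........
........
...##...
....##..
...v##..
........
t=11: ........
........
...##...
....##..
..<###..
........
t=12: ........
........
...##...
..^.##..
..####..
........
t=13: ........
........
...##...
..#>##..
..####..
........
t=14: ........
........
...##...
..####..
..#v##..
........
t=15: ........
........
...##...
..####..
..#.>#..
........
t=16: ........
........
...##...
..##^#..
..#..#..
........
t=17: ........
........
...##...
..#<.#..
..#..#..
........
t=18: ........
........
...##...
..#..#..
..#v.#..
........
t=19: ........
........
...##...
..#..#..
..<#.#..
........
t=20: ........
........
...##...
..#..#..
...#.#..
..v.....
t=21: ........
........
...##...
..#..#..
...#.#..
.<#.....

1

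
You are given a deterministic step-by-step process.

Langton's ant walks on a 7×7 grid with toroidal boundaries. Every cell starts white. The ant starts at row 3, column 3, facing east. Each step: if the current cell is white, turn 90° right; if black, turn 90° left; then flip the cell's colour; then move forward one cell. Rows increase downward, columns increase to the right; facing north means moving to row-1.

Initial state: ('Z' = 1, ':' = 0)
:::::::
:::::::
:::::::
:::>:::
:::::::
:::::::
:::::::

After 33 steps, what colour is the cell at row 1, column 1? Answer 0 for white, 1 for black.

0

k=0  :::::::
:::::::
:::::::
:::>:::
:::::::
:::::::
:::::::
k=1  :::::::
:::::::
:::::::
:::Z:::
:::v:::
:::::::
:::::::
k=2  :::::::
:::::::
:::::::
:::Z:::
::<Z:::
:::::::
:::::::
k=3  :::::::
:::::::
:::::::
::^Z:::
::ZZ:::
:::::::
:::::::
k=4  :::::::
:::::::
:::::::
::Z>:::
::ZZ:::
:::::::
:::::::
k=5  :::::::
:::::::
:::^:::
::Z::::
::ZZ:::
:::::::
:::::::
k=6  :::::::
:::::::
:::Z>::
::Z::::
::ZZ:::
:::::::
:::::::
k=7  :::::::
:::::::
:::ZZ::
::Z:v::
::ZZ:::
:::::::
:::::::
k=8  :::::::
:::::::
:::ZZ::
::Z<Z::
::ZZ:::
:::::::
:::::::
k=9  :::::::
:::::::
:::^Z::
::ZZZ::
::ZZ:::
:::::::
:::::::
k=10  :::::::
:::::::
::<:Z::
::ZZZ::
::ZZ:::
:::::::
:::::::
k=11  :::::::
::^::::
::Z:Z::
::ZZZ::
::ZZ:::
:::::::
:::::::
k=12  :::::::
::Z>:::
::Z:Z::
::ZZZ::
::ZZ:::
:::::::
:::::::
k=13  :::::::
::ZZ:::
::ZvZ::
::ZZZ::
::ZZ:::
:::::::
:::::::
k=14  :::::::
::ZZ:::
::<ZZ::
::ZZZ::
::ZZ:::
:::::::
:::::::
k=15  :::::::
::ZZ:::
:::ZZ::
::vZZ::
::ZZ:::
:::::::
:::::::
k=16  :::::::
::ZZ:::
:::ZZ::
:::>Z::
::ZZ:::
:::::::
:::::::
k=17  :::::::
::ZZ:::
:::^Z::
::::Z::
::ZZ:::
:::::::
:::::::
k=18  :::::::
::ZZ:::
::<:Z::
::::Z::
::ZZ:::
:::::::
:::::::
k=19  :::::::
::^Z:::
::Z:Z::
::::Z::
::ZZ:::
:::::::
:::::::
k=20  :::::::
:<:Z:::
::Z:Z::
::::Z::
::ZZ:::
:::::::
:::::::
k=21  :^:::::
:Z:Z:::
::Z:Z::
::::Z::
::ZZ:::
:::::::
:::::::
k=22  :Z>::::
:Z:Z:::
::Z:Z::
::::Z::
::ZZ:::
:::::::
:::::::
k=23  :ZZ::::
:ZvZ:::
::Z:Z::
::::Z::
::ZZ:::
:::::::
:::::::
k=24  :ZZ::::
:<ZZ:::
::Z:Z::
::::Z::
::ZZ:::
:::::::
:::::::
k=25  :ZZ::::
::ZZ:::
:vZ:Z::
::::Z::
::ZZ:::
:::::::
:::::::
k=26  :ZZ::::
::ZZ:::
<ZZ:Z::
::::Z::
::ZZ:::
:::::::
:::::::
k=27  :ZZ::::
^:ZZ:::
ZZZ:Z::
::::Z::
::ZZ:::
:::::::
:::::::
k=28  :ZZ::::
Z>ZZ:::
ZZZ:Z::
::::Z::
::ZZ:::
:::::::
:::::::
k=29  :ZZ::::
ZZZZ:::
ZvZ:Z::
::::Z::
::ZZ:::
:::::::
:::::::
k=30  :ZZ::::
ZZZZ:::
Z:>:Z::
::::Z::
::ZZ:::
:::::::
:::::::
k=31  :ZZ::::
ZZ^Z:::
Z:::Z::
::::Z::
::ZZ:::
:::::::
:::::::
k=32  :ZZ::::
Z<:Z:::
Z:::Z::
::::Z::
::ZZ:::
:::::::
:::::::
k=33  :ZZ::::
Z::Z:::
Zv::Z::
::::Z::
::ZZ:::
:::::::
:::::::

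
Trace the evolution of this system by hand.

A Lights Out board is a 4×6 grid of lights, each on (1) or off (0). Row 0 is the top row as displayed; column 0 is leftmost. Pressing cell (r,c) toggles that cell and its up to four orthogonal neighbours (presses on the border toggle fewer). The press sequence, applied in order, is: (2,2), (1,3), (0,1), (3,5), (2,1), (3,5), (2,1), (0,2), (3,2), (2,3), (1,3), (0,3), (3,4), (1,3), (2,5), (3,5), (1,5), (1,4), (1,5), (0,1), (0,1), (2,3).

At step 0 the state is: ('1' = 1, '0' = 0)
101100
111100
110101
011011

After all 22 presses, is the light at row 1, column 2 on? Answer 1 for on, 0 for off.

0

t=0: 101100
111100
110101
011011
t=1: 101100
110100
101001
010011
t=2: 101000
111010
101101
010011
t=3: 010000
101010
101101
010011
t=4: 010000
101010
101100
010000
t=5: 010000
111010
010100
000000
t=6: 010000
111010
010101
000011
t=7: 010000
101010
101101
010011
t=8: 001100
100010
101101
010011
t=9: 001100
100010
100101
001111
t=10: 001100
100110
101011
001011
t=11: 001000
101000
101111
001011
t=12: 000110
101100
101111
001011
t=13: 000110
101100
101101
001100
t=14: 000010
100010
101001
001100
t=15: 000010
100011
101010
001101
t=16: 000010
100011
101011
001110
t=17: 000011
100000
101010
001110
t=18: 000001
100111
101000
001110
t=19: 000000
100100
101001
001110
t=20: 111000
110100
101001
001110
t=21: 000000
100100
101001
001110
t=22: 000000
100000
100111
001010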